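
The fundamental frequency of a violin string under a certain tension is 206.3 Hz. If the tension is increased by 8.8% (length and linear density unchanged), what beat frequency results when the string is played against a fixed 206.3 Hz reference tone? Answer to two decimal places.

8.89 Hz

For a string, f ∝ √T, so the new frequency is 206.3·√1.088 = 215.1858 Hz.
f_beat = |215.1858 − 206.3| = 8.89 Hz.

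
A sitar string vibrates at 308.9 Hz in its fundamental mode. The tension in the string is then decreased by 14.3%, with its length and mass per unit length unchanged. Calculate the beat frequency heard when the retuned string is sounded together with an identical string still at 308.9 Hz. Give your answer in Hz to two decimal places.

For a string, f ∝ √T, so the new frequency is 308.9·√0.857 = 285.9620 Hz.
f_beat = |285.9620 − 308.9| = 22.94 Hz.

22.94 Hz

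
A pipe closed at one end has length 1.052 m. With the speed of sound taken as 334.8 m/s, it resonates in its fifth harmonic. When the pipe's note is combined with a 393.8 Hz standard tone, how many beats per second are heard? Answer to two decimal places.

Closed pipe (odd harmonics): f_n = n·v/(4L) = 5·334.8/(4·1.052) = 397.8137 Hz.
f_beat = |397.8137 − 393.8| = 4.01 Hz.

4.01 Hz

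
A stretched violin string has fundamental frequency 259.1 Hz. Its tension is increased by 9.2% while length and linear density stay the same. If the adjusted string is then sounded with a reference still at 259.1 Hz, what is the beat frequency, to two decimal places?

For a string, f ∝ √T, so the new frequency is 259.1·√1.092 = 270.7564 Hz.
f_beat = |270.7564 − 259.1| = 11.66 Hz.

11.66 Hz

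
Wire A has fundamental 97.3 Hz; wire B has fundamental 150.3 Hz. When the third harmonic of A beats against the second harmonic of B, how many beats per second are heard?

Third harmonic of the first: 3·97.3 = 291.9 Hz.
Second harmonic of the second: 2·150.3 = 300.6 Hz.
f_beat = |291.9 − 300.6| = 8.7 Hz.

8.7 Hz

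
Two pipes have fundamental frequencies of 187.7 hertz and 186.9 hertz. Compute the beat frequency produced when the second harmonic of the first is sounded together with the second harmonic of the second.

1.6 Hz

Second harmonic of the first: 2·187.7 = 375.4 Hz.
Second harmonic of the second: 2·186.9 = 373.8 Hz.
f_beat = |375.4 − 373.8| = 1.6 Hz.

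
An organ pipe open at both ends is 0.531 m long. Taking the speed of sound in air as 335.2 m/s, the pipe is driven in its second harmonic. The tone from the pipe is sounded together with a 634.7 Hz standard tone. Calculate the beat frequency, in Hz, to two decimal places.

3.44 Hz

Open pipe: f_n = n·v/(2L) = 2·335.2/(2·0.531) = 631.2618 Hz.
f_beat = |631.2618 − 634.7| = 3.44 Hz.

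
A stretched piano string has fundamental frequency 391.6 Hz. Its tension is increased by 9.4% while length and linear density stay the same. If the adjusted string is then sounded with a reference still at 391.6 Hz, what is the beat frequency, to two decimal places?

For a string, f ∝ √T, so the new frequency is 391.6·√1.094 = 409.5919 Hz.
f_beat = |409.5919 − 391.6| = 17.99 Hz.

17.99 Hz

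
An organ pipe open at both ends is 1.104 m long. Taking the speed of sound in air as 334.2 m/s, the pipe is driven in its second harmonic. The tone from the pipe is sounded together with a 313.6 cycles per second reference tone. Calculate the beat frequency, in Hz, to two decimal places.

Open pipe: f_n = n·v/(2L) = 2·334.2/(2·1.104) = 302.7174 Hz.
f_beat = |302.7174 − 313.6| = 10.88 Hz.

10.88 Hz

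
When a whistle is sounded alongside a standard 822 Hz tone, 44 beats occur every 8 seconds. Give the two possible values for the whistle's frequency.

816.5 Hz or 827.5 Hz

Beat frequency = 44/8 = 5.5 Hz.
|f − 822| = 5.5, so f = 822 ± 5.5.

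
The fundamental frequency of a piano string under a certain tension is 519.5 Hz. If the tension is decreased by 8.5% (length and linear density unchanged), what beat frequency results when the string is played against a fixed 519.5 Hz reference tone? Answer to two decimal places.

For a string, f ∝ √T, so the new frequency is 519.5·√0.915 = 496.9310 Hz.
f_beat = |496.9310 − 519.5| = 22.57 Hz.

22.57 Hz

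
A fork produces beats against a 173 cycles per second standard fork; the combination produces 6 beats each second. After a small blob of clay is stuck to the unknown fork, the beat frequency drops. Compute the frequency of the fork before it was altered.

179 Hz

|f − 173| = 6, so the fork was at either 167 Hz or 179 Hz.
Adding mass to a fork lowers its frequency; the adjustment lowers the fork's frequency.
The beat rate fell, so the adjustment moved the fork toward 173 Hz — it must have started above the reference.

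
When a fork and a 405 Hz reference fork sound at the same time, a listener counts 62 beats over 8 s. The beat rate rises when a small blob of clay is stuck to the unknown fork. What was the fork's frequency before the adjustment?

Beat frequency = 62/8 = 7.75 Hz.
|f − 405| = 7.75, so the fork was at either 397.25 Hz or 412.75 Hz.
Adding mass to a fork lowers its frequency; the adjustment lowers the fork's frequency.
The beat rate rose, so the adjustment moved the fork further from 405 Hz — it was already below the reference.

397.25 Hz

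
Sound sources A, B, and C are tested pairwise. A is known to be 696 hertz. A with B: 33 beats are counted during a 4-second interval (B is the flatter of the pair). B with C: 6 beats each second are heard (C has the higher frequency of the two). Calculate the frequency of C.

693.75 Hz

A–B: Beat frequency = 33/4 = 8.25 Hz.
B is below A, so f_B = 696 − 8.25 = 687.75 Hz.
C is above B, so f_C = 687.75 + 6 = 693.75 Hz.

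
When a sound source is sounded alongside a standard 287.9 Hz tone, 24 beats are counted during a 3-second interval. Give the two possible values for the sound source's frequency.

279.9 Hz or 295.9 Hz

Beat frequency = 24/3 = 8 Hz.
|f − 287.9| = 8, so f = 287.9 ± 8.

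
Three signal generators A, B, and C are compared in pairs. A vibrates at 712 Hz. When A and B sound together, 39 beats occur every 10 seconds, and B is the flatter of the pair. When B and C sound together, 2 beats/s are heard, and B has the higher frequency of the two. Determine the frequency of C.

A–B: Beat frequency = 39/10 = 3.9 Hz.
B is below A, so f_B = 712 − 3.9 = 708.1 Hz.
C is below B, so f_C = 708.1 − 2 = 706.1 Hz.

706.1 Hz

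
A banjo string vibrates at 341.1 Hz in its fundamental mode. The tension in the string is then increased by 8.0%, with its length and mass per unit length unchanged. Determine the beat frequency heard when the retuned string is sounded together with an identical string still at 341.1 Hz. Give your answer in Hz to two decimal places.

For a string, f ∝ √T, so the new frequency is 341.1·√1.080 = 354.4815 Hz.
f_beat = |354.4815 − 341.1| = 13.38 Hz.

13.38 Hz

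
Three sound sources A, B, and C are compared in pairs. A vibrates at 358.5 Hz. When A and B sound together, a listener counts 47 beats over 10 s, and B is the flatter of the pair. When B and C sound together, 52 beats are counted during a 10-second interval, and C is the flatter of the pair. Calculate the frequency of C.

348.6 Hz

A–B: Beat frequency = 47/10 = 4.7 Hz.
B is below A, so f_B = 358.5 − 4.7 = 353.8 Hz.
B–C: Beat frequency = 52/10 = 5.2 Hz.
C is below B, so f_C = 353.8 − 5.2 = 348.6 Hz.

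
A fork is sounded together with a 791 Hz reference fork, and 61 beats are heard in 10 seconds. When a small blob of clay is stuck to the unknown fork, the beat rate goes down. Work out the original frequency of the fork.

Beat frequency = 61/10 = 6.1 Hz.
|f − 791| = 6.1, so the fork was at either 784.9 Hz or 797.1 Hz.
Adding mass to a fork lowers its frequency; the adjustment lowers the fork's frequency.
The beat rate fell, so the adjustment moved the fork toward 791 Hz — it must have started above the reference.

797.1 Hz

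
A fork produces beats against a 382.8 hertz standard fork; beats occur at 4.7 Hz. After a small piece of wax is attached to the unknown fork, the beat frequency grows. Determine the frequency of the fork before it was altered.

378.1 Hz

|f − 382.8| = 4.7, so the fork was at either 378.1 Hz or 387.5 Hz.
Loading a fork with wax lowers its frequency; the adjustment lowers the fork's frequency.
The beat rate rose, so the adjustment moved the fork further from 382.8 Hz — it was already below the reference.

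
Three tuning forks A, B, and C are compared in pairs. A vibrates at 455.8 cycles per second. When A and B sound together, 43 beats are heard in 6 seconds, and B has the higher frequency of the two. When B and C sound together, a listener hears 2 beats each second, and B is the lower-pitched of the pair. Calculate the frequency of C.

A–B: Beat frequency = 43/6 = 7.1667 Hz.
B is above A, so f_B = 455.8 + 7.1667 = 462.9667 Hz.
C is above B, so f_C = 462.9667 + 2 = 464.9667 Hz.

464.9667 Hz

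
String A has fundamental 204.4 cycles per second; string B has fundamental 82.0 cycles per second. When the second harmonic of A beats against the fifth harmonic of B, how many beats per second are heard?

Second harmonic of the first: 2·204.4 = 408.8 Hz.
Fifth harmonic of the second: 5·82.0 = 410.0 Hz.
f_beat = |408.8 − 410.0| = 1.2 Hz.

1.2 Hz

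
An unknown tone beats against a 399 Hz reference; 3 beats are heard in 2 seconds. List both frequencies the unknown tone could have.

397.5 Hz or 400.5 Hz

Beat frequency = 3/2 = 1.5 Hz.
|f − 399| = 1.5, so f = 399 ± 1.5.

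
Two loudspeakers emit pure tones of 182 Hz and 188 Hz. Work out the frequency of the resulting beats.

6 Hz

Beats arise from superposition of two nearby frequencies; the beat rate is |f₁ − f₂|.
|182 − 188| = 6 Hz.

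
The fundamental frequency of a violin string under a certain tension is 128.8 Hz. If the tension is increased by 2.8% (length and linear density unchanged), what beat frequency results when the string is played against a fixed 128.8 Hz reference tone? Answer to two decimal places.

For a string, f ∝ √T, so the new frequency is 128.8·√1.028 = 130.5908 Hz.
f_beat = |130.5908 − 128.8| = 1.79 Hz.

1.79 Hz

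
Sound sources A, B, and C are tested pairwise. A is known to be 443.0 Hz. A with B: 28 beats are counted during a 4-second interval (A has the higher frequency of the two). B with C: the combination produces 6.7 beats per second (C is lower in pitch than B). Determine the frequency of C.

A–B: Beat frequency = 28/4 = 7 Hz.
B is below A, so f_B = 443.0 − 7 = 436 Hz.
C is below B, so f_C = 436 − 6.7 = 429.3 Hz.

429.3 Hz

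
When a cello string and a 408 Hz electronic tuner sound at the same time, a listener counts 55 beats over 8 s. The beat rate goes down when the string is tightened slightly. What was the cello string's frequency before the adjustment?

401.125 Hz

Beat frequency = 55/8 = 6.875 Hz.
|f − 408| = 6.875, so the cello string was at either 401.125 Hz or 414.875 Hz.
Increasing tension raises a string's frequency; the adjustment raises the cello string's frequency.
The beat rate fell, so the adjustment moved the cello string toward 408 Hz — it must have started below the reference.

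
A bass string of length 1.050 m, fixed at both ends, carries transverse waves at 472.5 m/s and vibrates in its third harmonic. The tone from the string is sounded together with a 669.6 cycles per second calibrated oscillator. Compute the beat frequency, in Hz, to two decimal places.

For a string fixed at both ends, f_n = n·v/(2L) = 3·472.5/(2·1.050) = 675.0000 Hz.
f_beat = |675.0000 − 669.6| = 5.40 Hz.

5.40 Hz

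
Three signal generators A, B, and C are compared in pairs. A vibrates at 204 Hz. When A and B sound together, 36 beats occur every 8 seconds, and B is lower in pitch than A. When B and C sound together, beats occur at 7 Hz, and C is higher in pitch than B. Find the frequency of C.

206.5 Hz

A–B: Beat frequency = 36/8 = 4.5 Hz.
B is below A, so f_B = 204 − 4.5 = 199.5 Hz.
C is above B, so f_C = 199.5 + 7 = 206.5 Hz.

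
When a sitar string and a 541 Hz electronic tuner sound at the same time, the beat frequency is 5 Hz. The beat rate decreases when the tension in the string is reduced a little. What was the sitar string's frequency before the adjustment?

546 Hz

|f − 541| = 5, so the sitar string was at either 536 Hz or 546 Hz.
Lower tension means lower frequency; the adjustment lowers the sitar string's frequency.
The beat rate fell, so the adjustment moved the sitar string toward 541 Hz — it must have started above the reference.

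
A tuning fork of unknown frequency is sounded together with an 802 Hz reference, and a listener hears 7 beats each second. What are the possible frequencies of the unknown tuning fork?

|f − 802| = 7, so f = 802 ± 7.

795 Hz or 809 Hz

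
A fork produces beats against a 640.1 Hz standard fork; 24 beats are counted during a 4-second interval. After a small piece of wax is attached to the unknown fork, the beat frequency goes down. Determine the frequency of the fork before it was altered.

Beat frequency = 24/4 = 6 Hz.
|f − 640.1| = 6, so the fork was at either 634.1 Hz or 646.1 Hz.
Loading a fork with wax lowers its frequency; the adjustment lowers the fork's frequency.
The beat rate fell, so the adjustment moved the fork toward 640.1 Hz — it must have started above the reference.

646.1 Hz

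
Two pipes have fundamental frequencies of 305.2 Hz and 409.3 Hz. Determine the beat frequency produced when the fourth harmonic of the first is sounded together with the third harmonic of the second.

7.1 Hz

Fourth harmonic of the first: 4·305.2 = 1220.8 Hz.
Third harmonic of the second: 3·409.3 = 1227.9 Hz.
f_beat = |1220.8 − 1227.9| = 7.1 Hz.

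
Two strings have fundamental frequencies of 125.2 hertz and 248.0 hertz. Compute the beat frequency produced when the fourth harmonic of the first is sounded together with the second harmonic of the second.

4.8 Hz

Fourth harmonic of the first: 4·125.2 = 500.8 Hz.
Second harmonic of the second: 2·248.0 = 496.0 Hz.
f_beat = |500.8 − 496.0| = 4.8 Hz.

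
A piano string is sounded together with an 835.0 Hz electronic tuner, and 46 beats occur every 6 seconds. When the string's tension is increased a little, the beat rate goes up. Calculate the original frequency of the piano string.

842.6667 Hz

Beat frequency = 46/6 = 7.6667 Hz.
|f − 835.0| = 7.6667, so the piano string was at either 827.3333 Hz or 842.6667 Hz.
Higher tension means higher frequency; the adjustment raises the piano string's frequency.
The beat rate rose, so the adjustment moved the piano string further from 835.0 Hz — it was already above the reference.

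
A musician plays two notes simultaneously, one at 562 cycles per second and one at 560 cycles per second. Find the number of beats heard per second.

The beat frequency equals the magnitude of the frequency difference.
|562 − 560| = 2 Hz.

2 Hz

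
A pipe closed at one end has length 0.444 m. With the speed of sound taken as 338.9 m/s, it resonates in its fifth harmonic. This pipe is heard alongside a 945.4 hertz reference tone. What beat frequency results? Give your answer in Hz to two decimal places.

Closed pipe (odd harmonics): f_n = n·v/(4L) = 5·338.9/(4·0.444) = 954.1104 Hz.
f_beat = |954.1104 − 945.4| = 8.71 Hz.

8.71 Hz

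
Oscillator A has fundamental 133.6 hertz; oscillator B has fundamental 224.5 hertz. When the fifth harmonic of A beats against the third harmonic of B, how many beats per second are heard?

5.5 Hz

Fifth harmonic of the first: 5·133.6 = 668.0 Hz.
Third harmonic of the second: 3·224.5 = 673.5 Hz.
f_beat = |668.0 − 673.5| = 5.5 Hz.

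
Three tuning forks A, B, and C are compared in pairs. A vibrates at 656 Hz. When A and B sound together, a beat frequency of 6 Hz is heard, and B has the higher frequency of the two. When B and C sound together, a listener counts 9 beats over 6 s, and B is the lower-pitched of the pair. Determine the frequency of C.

B is above A, so f_B = 656 + 6 = 662 Hz.
B–C: Beat frequency = 9/6 = 1.5 Hz.
C is above B, so f_C = 662 + 1.5 = 663.5 Hz.

663.5 Hz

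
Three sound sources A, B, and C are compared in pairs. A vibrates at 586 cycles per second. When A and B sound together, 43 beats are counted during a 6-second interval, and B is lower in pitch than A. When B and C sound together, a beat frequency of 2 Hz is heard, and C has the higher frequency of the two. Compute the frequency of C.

A–B: Beat frequency = 43/6 = 7.1667 Hz.
B is below A, so f_B = 586 − 7.1667 = 578.8333 Hz.
C is above B, so f_C = 578.8333 + 2 = 580.8333 Hz.

580.8333 Hz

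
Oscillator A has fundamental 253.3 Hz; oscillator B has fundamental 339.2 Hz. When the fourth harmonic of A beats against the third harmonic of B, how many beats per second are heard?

Fourth harmonic of the first: 4·253.3 = 1013.2 Hz.
Third harmonic of the second: 3·339.2 = 1017.6 Hz.
f_beat = |1013.2 − 1017.6| = 4.4 Hz.

4.4 Hz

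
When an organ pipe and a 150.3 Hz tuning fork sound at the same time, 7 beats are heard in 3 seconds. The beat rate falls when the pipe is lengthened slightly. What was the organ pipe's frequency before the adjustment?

152.6333 Hz

Beat frequency = 7/3 = 2.3333 Hz.
|f − 150.3| = 2.3333, so the organ pipe was at either 147.9667 Hz or 152.6333 Hz.
A longer pipe has a lower fundamental; the adjustment lowers the organ pipe's frequency.
The beat rate fell, so the adjustment moved the organ pipe toward 150.3 Hz — it must have started above the reference.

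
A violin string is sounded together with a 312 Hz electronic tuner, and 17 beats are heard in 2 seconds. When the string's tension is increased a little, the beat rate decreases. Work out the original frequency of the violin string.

303.5 Hz

Beat frequency = 17/2 = 8.5 Hz.
|f − 312| = 8.5, so the violin string was at either 303.5 Hz or 320.5 Hz.
Higher tension means higher frequency; the adjustment raises the violin string's frequency.
The beat rate fell, so the adjustment moved the violin string toward 312 Hz — it must have started below the reference.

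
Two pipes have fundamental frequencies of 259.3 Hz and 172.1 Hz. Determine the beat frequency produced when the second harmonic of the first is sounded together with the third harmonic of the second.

Second harmonic of the first: 2·259.3 = 518.6 Hz.
Third harmonic of the second: 3·172.1 = 516.3 Hz.
f_beat = |518.6 − 516.3| = 2.3 Hz.

2.3 Hz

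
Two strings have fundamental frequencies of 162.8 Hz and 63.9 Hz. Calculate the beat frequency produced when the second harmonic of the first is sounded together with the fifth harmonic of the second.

6.1 Hz

Second harmonic of the first: 2·162.8 = 325.6 Hz.
Fifth harmonic of the second: 5·63.9 = 319.5 Hz.
f_beat = |325.6 − 319.5| = 6.1 Hz.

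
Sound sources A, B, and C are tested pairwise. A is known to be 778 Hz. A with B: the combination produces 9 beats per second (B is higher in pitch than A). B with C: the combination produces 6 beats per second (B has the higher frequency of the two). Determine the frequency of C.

B is above A, so f_B = 778 + 9 = 787 Hz.
C is below B, so f_C = 787 − 6 = 781 Hz.

781 Hz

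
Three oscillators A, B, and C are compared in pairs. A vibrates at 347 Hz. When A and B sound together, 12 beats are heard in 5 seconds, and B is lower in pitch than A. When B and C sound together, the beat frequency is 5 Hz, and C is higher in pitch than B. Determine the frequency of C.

A–B: Beat frequency = 12/5 = 2.4 Hz.
B is below A, so f_B = 347 − 2.4 = 344.6 Hz.
C is above B, so f_C = 344.6 + 5 = 349.6 Hz.

349.6 Hz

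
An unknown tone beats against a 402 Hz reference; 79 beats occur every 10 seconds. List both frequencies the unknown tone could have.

394.1 Hz or 409.9 Hz

Beat frequency = 79/10 = 7.9 Hz.
|f − 402| = 7.9, so f = 402 ± 7.9.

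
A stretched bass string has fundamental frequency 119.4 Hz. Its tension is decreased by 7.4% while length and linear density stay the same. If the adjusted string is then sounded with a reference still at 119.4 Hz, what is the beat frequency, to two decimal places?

4.50 Hz

For a string, f ∝ √T, so the new frequency is 119.4·√0.926 = 114.8973 Hz.
f_beat = |114.8973 − 119.4| = 4.50 Hz.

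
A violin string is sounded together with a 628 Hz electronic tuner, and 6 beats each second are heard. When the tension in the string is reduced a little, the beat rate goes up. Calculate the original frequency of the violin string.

|f − 628| = 6, so the violin string was at either 622 Hz or 634 Hz.
Lower tension means lower frequency; the adjustment lowers the violin string's frequency.
The beat rate rose, so the adjustment moved the violin string further from 628 Hz — it was already below the reference.

622 Hz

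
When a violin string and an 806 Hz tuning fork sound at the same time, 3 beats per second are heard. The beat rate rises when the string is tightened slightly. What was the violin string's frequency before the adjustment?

809 Hz

|f − 806| = 3, so the violin string was at either 803 Hz or 809 Hz.
Increasing tension raises a string's frequency; the adjustment raises the violin string's frequency.
The beat rate rose, so the adjustment moved the violin string further from 806 Hz — it was already above the reference.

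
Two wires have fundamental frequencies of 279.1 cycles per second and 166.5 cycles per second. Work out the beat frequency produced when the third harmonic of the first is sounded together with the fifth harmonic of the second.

4.8 Hz

Third harmonic of the first: 3·279.1 = 837.3 Hz.
Fifth harmonic of the second: 5·166.5 = 832.5 Hz.
f_beat = |837.3 − 832.5| = 4.8 Hz.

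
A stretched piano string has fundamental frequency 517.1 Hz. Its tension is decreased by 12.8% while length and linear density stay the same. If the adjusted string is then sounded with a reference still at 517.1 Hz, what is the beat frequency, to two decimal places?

For a string, f ∝ √T, so the new frequency is 517.1·√0.872 = 482.8728 Hz.
f_beat = |482.8728 − 517.1| = 34.23 Hz.

34.23 Hz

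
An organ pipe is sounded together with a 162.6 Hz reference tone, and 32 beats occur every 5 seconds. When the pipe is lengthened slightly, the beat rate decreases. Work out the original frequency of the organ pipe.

169 Hz

Beat frequency = 32/5 = 6.4 Hz.
|f − 162.6| = 6.4, so the organ pipe was at either 156.2 Hz or 169 Hz.
A longer pipe has a lower fundamental; the adjustment lowers the organ pipe's frequency.
The beat rate fell, so the adjustment moved the organ pipe toward 162.6 Hz — it must have started above the reference.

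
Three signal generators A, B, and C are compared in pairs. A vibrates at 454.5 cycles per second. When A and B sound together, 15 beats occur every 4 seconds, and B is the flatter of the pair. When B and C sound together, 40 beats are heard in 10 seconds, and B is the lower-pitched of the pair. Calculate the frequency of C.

A–B: Beat frequency = 15/4 = 3.75 Hz.
B is below A, so f_B = 454.5 − 3.75 = 450.75 Hz.
B–C: Beat frequency = 40/10 = 4 Hz.
C is above B, so f_C = 450.75 + 4 = 454.75 Hz.

454.75 Hz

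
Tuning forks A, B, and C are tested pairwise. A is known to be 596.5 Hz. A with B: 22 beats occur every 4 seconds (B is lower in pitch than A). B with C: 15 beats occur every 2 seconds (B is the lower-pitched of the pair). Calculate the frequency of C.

A–B: Beat frequency = 22/4 = 5.5 Hz.
B is below A, so f_B = 596.5 − 5.5 = 591 Hz.
B–C: Beat frequency = 15/2 = 7.5 Hz.
C is above B, so f_C = 591 + 7.5 = 598.5 Hz.

598.5 Hz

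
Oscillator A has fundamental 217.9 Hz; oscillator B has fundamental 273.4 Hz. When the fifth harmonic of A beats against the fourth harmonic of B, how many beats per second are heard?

Fifth harmonic of the first: 5·217.9 = 1089.5 Hz.
Fourth harmonic of the second: 4·273.4 = 1093.6 Hz.
f_beat = |1089.5 − 1093.6| = 4.1 Hz.

4.1 Hz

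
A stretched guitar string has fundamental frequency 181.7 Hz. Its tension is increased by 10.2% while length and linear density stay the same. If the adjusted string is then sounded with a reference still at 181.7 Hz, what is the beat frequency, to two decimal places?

9.04 Hz

For a string, f ∝ √T, so the new frequency is 181.7·√1.102 = 190.7417 Hz.
f_beat = |190.7417 − 181.7| = 9.04 Hz.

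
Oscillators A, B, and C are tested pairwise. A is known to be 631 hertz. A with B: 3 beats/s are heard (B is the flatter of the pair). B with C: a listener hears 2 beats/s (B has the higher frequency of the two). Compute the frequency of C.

626 Hz

B is below A, so f_B = 631 − 3 = 628 Hz.
C is below B, so f_C = 628 − 2 = 626 Hz.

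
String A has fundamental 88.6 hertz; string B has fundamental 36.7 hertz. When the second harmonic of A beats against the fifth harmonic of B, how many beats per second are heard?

6.3 Hz

Second harmonic of the first: 2·88.6 = 177.2 Hz.
Fifth harmonic of the second: 5·36.7 = 183.5 Hz.
f_beat = |177.2 − 183.5| = 6.3 Hz.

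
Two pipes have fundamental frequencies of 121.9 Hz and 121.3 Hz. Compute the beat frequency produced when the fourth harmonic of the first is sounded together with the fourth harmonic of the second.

2.4 Hz

Fourth harmonic of the first: 4·121.9 = 487.6 Hz.
Fourth harmonic of the second: 4·121.3 = 485.2 Hz.
f_beat = |487.6 − 485.2| = 2.4 Hz.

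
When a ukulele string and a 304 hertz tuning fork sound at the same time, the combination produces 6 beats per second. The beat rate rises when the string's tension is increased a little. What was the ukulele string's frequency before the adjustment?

|f − 304| = 6, so the ukulele string was at either 298 Hz or 310 Hz.
Higher tension means higher frequency; the adjustment raises the ukulele string's frequency.
The beat rate rose, so the adjustment moved the ukulele string further from 304 Hz — it was already above the reference.

310 Hz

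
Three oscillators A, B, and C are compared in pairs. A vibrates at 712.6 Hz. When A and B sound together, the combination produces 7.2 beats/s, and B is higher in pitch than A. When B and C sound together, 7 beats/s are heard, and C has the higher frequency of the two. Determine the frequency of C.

726.8 Hz

B is above A, so f_B = 712.6 + 7.2 = 719.8 Hz.
C is above B, so f_C = 719.8 + 7 = 726.8 Hz.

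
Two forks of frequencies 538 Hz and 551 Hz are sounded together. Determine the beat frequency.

f_beat = |f₁ − f₂|.
|538 − 551| = 13 Hz.

13 Hz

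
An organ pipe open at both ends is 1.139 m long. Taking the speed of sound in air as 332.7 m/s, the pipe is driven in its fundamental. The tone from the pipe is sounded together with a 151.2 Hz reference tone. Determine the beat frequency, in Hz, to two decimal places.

Open pipe: f_n = n·v/(2L) = 1·332.7/(2·1.139) = 146.0492 Hz.
f_beat = |146.0492 − 151.2| = 5.15 Hz.

5.15 Hz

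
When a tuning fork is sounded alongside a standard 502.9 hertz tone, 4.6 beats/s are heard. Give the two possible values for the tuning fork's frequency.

498.3 Hz or 507.5 Hz

|f − 502.9| = 4.6, so f = 502.9 ± 4.6.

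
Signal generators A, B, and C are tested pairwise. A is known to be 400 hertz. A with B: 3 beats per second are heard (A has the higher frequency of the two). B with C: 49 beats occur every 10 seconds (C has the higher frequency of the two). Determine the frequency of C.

B is below A, so f_B = 400 − 3 = 397 Hz.
B–C: Beat frequency = 49/10 = 4.9 Hz.
C is above B, so f_C = 397 + 4.9 = 401.9 Hz.

401.9 Hz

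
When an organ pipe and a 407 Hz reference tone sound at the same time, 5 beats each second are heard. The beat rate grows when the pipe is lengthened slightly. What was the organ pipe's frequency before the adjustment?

402 Hz

|f − 407| = 5, so the organ pipe was at either 402 Hz or 412 Hz.
A longer pipe has a lower fundamental; the adjustment lowers the organ pipe's frequency.
The beat rate rose, so the adjustment moved the organ pipe further from 407 Hz — it was already below the reference.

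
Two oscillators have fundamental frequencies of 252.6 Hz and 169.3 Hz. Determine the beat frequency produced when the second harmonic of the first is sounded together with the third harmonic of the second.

Second harmonic of the first: 2·252.6 = 505.2 Hz.
Third harmonic of the second: 3·169.3 = 507.9 Hz.
f_beat = |505.2 − 507.9| = 2.7 Hz.

2.7 Hz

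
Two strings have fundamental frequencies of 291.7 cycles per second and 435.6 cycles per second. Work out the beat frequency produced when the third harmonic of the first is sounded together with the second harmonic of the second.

3.9 Hz

Third harmonic of the first: 3·291.7 = 875.1 Hz.
Second harmonic of the second: 2·435.6 = 871.2 Hz.
f_beat = |875.1 − 871.2| = 3.9 Hz.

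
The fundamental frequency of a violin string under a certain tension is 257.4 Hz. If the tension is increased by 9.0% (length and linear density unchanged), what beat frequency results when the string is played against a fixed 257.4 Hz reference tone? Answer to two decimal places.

For a string, f ∝ √T, so the new frequency is 257.4·√1.090 = 268.7335 Hz.
f_beat = |268.7335 − 257.4| = 11.33 Hz.

11.33 Hz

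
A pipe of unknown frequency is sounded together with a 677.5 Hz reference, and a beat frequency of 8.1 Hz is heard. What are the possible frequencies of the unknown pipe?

|f − 677.5| = 8.1, so f = 677.5 ± 8.1.

669.4 Hz or 685.6 Hz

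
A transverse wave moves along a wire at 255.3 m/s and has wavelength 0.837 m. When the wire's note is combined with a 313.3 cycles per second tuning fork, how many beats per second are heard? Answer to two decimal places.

Source frequency f = v/λ = 255.3/0.837 = 305.0179 Hz.
f_beat = |305.0179 − 313.3| = 8.28 Hz.

8.28 Hz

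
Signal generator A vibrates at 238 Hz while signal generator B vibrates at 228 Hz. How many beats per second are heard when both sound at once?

Beats arise from superposition of two nearby frequencies; the beat rate is |f₁ − f₂|.
|238 − 228| = 10 Hz.

10 Hz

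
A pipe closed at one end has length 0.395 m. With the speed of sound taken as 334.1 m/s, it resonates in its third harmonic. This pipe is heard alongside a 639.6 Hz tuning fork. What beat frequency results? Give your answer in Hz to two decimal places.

5.23 Hz

Closed pipe (odd harmonics): f_n = n·v/(4L) = 3·334.1/(4·0.395) = 634.3671 Hz.
f_beat = |634.3671 − 639.6| = 5.23 Hz.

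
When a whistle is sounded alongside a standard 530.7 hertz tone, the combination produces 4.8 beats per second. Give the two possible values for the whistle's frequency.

525.9 Hz or 535.5 Hz

|f − 530.7| = 4.8, so f = 530.7 ± 4.8.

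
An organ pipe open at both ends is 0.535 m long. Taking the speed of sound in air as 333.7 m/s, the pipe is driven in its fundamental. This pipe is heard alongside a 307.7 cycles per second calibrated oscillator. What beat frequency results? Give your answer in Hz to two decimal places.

4.17 Hz

Open pipe: f_n = n·v/(2L) = 1·333.7/(2·0.535) = 311.8692 Hz.
f_beat = |311.8692 − 307.7| = 4.17 Hz.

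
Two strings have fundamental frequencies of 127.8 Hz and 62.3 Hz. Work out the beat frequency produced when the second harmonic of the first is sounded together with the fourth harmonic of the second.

Second harmonic of the first: 2·127.8 = 255.6 Hz.
Fourth harmonic of the second: 4·62.3 = 249.2 Hz.
f_beat = |255.6 − 249.2| = 6.4 Hz.

6.4 Hz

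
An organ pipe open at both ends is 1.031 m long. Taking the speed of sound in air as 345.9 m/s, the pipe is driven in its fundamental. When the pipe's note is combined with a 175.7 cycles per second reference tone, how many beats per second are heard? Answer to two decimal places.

7.95 Hz

Open pipe: f_n = n·v/(2L) = 1·345.9/(2·1.031) = 167.7498 Hz.
f_beat = |167.7498 − 175.7| = 7.95 Hz.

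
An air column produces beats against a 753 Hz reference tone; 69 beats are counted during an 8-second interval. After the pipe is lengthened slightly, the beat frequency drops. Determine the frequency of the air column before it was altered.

761.625 Hz

Beat frequency = 69/8 = 8.625 Hz.
|f − 753| = 8.625, so the air column was at either 744.375 Hz or 761.625 Hz.
A longer pipe has a lower fundamental; the adjustment lowers the air column's frequency.
The beat rate fell, so the adjustment moved the air column toward 753 Hz — it must have started above the reference.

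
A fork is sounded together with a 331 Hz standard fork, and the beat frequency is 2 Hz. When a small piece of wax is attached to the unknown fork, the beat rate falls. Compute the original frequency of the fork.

333 Hz

|f − 331| = 2, so the fork was at either 329 Hz or 333 Hz.
Loading a fork with wax lowers its frequency; the adjustment lowers the fork's frequency.
The beat rate fell, so the adjustment moved the fork toward 331 Hz — it must have started above the reference.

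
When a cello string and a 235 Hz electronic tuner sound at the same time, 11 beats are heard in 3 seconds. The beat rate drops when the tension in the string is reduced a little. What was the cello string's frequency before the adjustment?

Beat frequency = 11/3 = 3.6667 Hz.
|f − 235| = 3.6667, so the cello string was at either 231.3333 Hz or 238.6667 Hz.
Lower tension means lower frequency; the adjustment lowers the cello string's frequency.
The beat rate fell, so the adjustment moved the cello string toward 235 Hz — it must have started above the reference.

238.6667 Hz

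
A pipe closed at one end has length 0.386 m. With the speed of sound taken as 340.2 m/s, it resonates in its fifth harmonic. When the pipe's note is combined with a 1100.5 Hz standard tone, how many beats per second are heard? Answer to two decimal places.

1.18 Hz

Closed pipe (odd harmonics): f_n = n·v/(4L) = 5·340.2/(4·0.386) = 1101.6839 Hz.
f_beat = |1101.6839 − 1100.5| = 1.18 Hz.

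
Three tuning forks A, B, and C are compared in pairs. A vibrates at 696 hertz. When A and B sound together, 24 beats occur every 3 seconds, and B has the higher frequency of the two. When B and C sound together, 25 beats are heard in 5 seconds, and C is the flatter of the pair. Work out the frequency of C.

699 Hz

A–B: Beat frequency = 24/3 = 8 Hz.
B is above A, so f_B = 696 + 8 = 704 Hz.
B–C: Beat frequency = 25/5 = 5 Hz.
C is below B, so f_C = 704 − 5 = 699 Hz.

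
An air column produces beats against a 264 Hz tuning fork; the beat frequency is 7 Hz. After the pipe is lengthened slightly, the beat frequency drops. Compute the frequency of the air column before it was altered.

|f − 264| = 7, so the air column was at either 257 Hz or 271 Hz.
A longer pipe has a lower fundamental; the adjustment lowers the air column's frequency.
The beat rate fell, so the adjustment moved the air column toward 264 Hz — it must have started above the reference.

271 Hz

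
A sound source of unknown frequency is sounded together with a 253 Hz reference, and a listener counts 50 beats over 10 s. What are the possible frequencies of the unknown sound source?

Beat frequency = 50/10 = 5 Hz.
|f − 253| = 5, so f = 253 ± 5.

248 Hz or 258 Hz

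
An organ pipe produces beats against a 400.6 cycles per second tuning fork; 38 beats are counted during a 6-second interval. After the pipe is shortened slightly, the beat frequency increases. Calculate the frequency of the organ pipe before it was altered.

Beat frequency = 38/6 = 6.3333 Hz.
|f − 400.6| = 6.3333, so the organ pipe was at either 394.2667 Hz or 406.9333 Hz.
A shorter pipe has a higher fundamental; the adjustment raises the organ pipe's frequency.
The beat rate rose, so the adjustment moved the organ pipe further from 400.6 Hz — it was already above the reference.

406.9333 Hz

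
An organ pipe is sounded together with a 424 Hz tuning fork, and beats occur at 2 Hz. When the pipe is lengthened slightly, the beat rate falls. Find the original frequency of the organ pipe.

|f − 424| = 2, so the organ pipe was at either 422 Hz or 426 Hz.
A longer pipe has a lower fundamental; the adjustment lowers the organ pipe's frequency.
The beat rate fell, so the adjustment moved the organ pipe toward 424 Hz — it must have started above the reference.

426 Hz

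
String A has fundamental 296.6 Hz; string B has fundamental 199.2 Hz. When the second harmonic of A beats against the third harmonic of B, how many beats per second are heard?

Second harmonic of the first: 2·296.6 = 593.2 Hz.
Third harmonic of the second: 3·199.2 = 597.6 Hz.
f_beat = |593.2 − 597.6| = 4.4 Hz.

4.4 Hz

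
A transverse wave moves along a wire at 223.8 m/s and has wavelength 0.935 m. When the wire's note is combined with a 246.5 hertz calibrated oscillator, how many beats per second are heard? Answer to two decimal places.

Source frequency f = v/λ = 223.8/0.935 = 239.3583 Hz.
f_beat = |239.3583 − 246.5| = 7.14 Hz.

7.14 Hz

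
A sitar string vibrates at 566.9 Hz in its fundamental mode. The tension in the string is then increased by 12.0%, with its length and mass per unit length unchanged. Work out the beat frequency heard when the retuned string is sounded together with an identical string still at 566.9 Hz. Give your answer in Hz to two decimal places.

33.05 Hz

For a string, f ∝ √T, so the new frequency is 566.9·√1.120 = 599.9506 Hz.
f_beat = |599.9506 − 566.9| = 33.05 Hz.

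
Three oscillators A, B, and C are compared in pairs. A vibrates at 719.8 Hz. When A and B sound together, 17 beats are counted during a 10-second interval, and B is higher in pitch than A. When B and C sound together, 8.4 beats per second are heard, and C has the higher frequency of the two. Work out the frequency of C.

729.9 Hz

A–B: Beat frequency = 17/10 = 1.7 Hz.
B is above A, so f_B = 719.8 + 1.7 = 721.5 Hz.
C is above B, so f_C = 721.5 + 8.4 = 729.9 Hz.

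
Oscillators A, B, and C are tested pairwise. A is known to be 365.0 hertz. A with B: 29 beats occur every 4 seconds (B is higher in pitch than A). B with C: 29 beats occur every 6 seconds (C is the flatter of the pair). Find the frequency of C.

367.4167 Hz

A–B: Beat frequency = 29/4 = 7.25 Hz.
B is above A, so f_B = 365.0 + 7.25 = 372.25 Hz.
B–C: Beat frequency = 29/6 = 4.8333 Hz.
C is below B, so f_C = 372.25 − 4.8333 = 367.4167 Hz.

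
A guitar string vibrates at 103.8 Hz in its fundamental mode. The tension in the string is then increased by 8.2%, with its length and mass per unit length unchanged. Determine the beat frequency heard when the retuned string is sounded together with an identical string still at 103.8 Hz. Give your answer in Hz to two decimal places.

4.17 Hz

For a string, f ∝ √T, so the new frequency is 103.8·√1.082 = 107.9720 Hz.
f_beat = |107.9720 − 103.8| = 4.17 Hz.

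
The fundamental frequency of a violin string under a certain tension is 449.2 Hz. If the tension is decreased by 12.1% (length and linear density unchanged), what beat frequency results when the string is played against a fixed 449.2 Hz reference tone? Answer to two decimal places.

28.05 Hz

For a string, f ∝ √T, so the new frequency is 449.2·√0.879 = 421.1475 Hz.
f_beat = |421.1475 − 449.2| = 28.05 Hz.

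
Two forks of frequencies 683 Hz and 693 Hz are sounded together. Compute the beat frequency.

10 Hz

The beat frequency equals the magnitude of the frequency difference.
|683 − 693| = 10 Hz.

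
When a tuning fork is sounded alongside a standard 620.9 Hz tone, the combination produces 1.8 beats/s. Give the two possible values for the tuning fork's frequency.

619.1 Hz or 622.7 Hz

|f − 620.9| = 1.8, so f = 620.9 ± 1.8.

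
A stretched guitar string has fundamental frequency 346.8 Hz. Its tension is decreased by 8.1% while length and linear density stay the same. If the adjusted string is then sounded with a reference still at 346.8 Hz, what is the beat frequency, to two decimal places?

14.34 Hz

For a string, f ∝ √T, so the new frequency is 346.8·√0.919 = 332.4580 Hz.
f_beat = |332.4580 − 346.8| = 14.34 Hz.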